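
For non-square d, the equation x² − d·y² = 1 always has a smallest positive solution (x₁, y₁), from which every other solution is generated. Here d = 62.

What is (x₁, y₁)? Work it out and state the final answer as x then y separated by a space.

d=62: √d = [7; 1,6,1,14] (ℓ=4, even), read p_3/q_3
k=0  a_k=7  p_k/q_k = 7/1
k=1  a_k=1  p_k/q_k = 8/1
k=2  a_k=6  p_k/q_k = 55/7
k=3  a_k=1  p_k/q_k = 63/8
fundamental: x₁=63, y₁=8  (since 3969 − 62·64 = 1)

63 8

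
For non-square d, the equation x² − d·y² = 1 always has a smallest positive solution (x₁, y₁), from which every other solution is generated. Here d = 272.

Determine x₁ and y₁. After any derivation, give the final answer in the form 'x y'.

√272 = [16; 2,32, …], period ℓ=2 (even) → k=1
step 0: (16, 1)  from 16·(1,0) + (0,1)
step 1: (33, 2)  from 2·(16,1) + (1,0)
(x₁, y₁) = (33, 2);  33² − 272·2² = 1 ✓

33 2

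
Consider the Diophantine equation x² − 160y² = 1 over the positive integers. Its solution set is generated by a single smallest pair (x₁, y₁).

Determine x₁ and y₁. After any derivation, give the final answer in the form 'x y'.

721 57

√160 = [12; 1,1,1,5,1,1,1,24, …], period ℓ=8 (even) → k=7
i=0: a=12 ⇒ p=12, q=1
i=1: a=1 ⇒ p=13, q=1
…
i=3: a=1 ⇒ p=38, q=3
i=4: a=5 ⇒ p=215, q=17
i=5: a=1 ⇒ p=253, q=20
i=6: a=1 ⇒ p=468, q=37
i=7: a=1 ⇒ p=721, q=57
→ (721, 57).  Check: 721²=519841, 160·57²=519840, difference 1.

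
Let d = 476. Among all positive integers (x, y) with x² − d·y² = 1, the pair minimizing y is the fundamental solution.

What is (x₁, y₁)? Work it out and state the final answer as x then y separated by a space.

28799 1320

√476 = [21; 1,4,2,10,2,4,1,42, …], period ℓ=8 (even) → k=7
a_0=21:  p_0=21·1+0=21,  q_0=21·0+1=1
a_1=1:  p_1=1·21+1=22,  q_1=1·1+0=1
a_2=4:  p_2=4·22+21=109,  q_2=4·1+1=5
…
a_4=10:  p_4=10·240+109=2509,  q_4=10·11+5=115
a_5=2:  p_5=2·2509+240=5258,  q_5=2·115+11=241
a_6=4:  p_6=4·5258+2509=23541,  q_6=4·241+115=1079
a_7=1:  p_7=1·23541+5258=28799,  q_7=1·1079+241=1320
(x₁, y₁) = (28799, 1320);  28799² − 476·1320² = 1 ✓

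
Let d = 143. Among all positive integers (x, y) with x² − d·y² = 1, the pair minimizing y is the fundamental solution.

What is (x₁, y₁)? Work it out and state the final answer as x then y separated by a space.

√143 → a₀=11, period (1,22); ℓ=2 even so k=1
i=0: a=11 ⇒ p=11, q=1
i=1: a=1 ⇒ p=12, q=1
→ (12, 1).  Check: 12²=144, 143·1²=143, difference 1.

12 1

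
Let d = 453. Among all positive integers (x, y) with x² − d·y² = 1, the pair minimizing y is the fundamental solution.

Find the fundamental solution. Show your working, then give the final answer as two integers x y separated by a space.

1653751 77700

√453 = [21; 3,1,1,10,14,10,1,1,3,42, …], period ℓ=10 (even) → k=9
i=0: a=21 ⇒ p=21, q=1
…
i=2: a=1 ⇒ p=85, q=4
i=3: a=1 ⇒ p=149, q=7
i=4: a=10 ⇒ p=1575, q=74
i=5: a=14 ⇒ p=22199, q=1043
…
i=8: a=1 ⇒ p=469329, q=22051
i=9: a=3 ⇒ p=1653751, q=77700
(x₁, y₁) = (1653751, 77700);  1653751² − 453·77700² = 1 ✓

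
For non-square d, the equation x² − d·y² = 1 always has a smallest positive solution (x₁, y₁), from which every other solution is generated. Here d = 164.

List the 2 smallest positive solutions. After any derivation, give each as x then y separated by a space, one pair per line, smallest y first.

2049 160
8396801 655680

√164 → a₀=12, period (1,4,6,4,1,24); ℓ=6 even so k=5
i=0: a=12 ⇒ p=12, q=1
…
i=4: a=4 ⇒ p=1652, q=129
i=5: a=1 ⇒ p=2049, q=160
(x₁, y₁) = (2049, 160);  2049² − 164·160² = 1 ✓
(2049+160√164)^2 = 8396801 + 655680√164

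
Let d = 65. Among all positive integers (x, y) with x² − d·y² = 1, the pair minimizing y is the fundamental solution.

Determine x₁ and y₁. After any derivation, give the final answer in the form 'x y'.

√65 = [8; 16, …], period ℓ=1 (odd) → k=1
step 0: (8, 1)  from 8·(1,0) + (0,1)
step 1: (129, 16)  from 16·(8,1) + (1,0)
→ (129, 16).  Check: 129²=16641, 65·16²=16640, difference 1.

129 16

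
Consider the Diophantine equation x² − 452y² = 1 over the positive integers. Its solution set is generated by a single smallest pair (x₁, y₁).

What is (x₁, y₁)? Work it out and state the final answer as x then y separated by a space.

1204353 56648

[21; 3,1,5,3,10,3,5,1,3,42] for √452; ℓ=10 ⇒ convergent index 9
a_0=21:  p_0=21·1+0=21,  q_0=21·0+1=1
…
a_4=3:  p_4=3·489+85=1552,  q_4=3·23+4=73
…
a_7=5:  p_7=5·49579+16009=263904,  q_7=5·2332+753=12413
a_8=1:  p_8=1·263904+49579=313483,  q_8=1·12413+2332=14745
a_9=3:  p_9=3·313483+263904=1204353,  q_9=3·14745+12413=56648
fundamental: x₁=1204353, y₁=56648  (since 1450466148609 − 452·3208995904 = 1)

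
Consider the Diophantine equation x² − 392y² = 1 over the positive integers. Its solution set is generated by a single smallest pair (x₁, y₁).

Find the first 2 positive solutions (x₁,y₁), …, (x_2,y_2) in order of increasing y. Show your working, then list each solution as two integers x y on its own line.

99 5
19601 990

[19; 1,3,1,38] for √392; ℓ=4 ⇒ convergent index 3
a_0=19:  p_0=19·1+0=19,  q_0=19·0+1=1
a_1=1:  p_1=1·19+1=20,  q_1=1·1+0=1
a_2=3:  p_2=3·20+19=79,  q_2=3·1+1=4
a_3=1:  p_3=1·79+20=99,  q_3=1·4+1=5
→ (99, 5).  Check: 99²=9801, 392·5²=9800, difference 1.
(99+5√392)^2 = 19601 + 990√392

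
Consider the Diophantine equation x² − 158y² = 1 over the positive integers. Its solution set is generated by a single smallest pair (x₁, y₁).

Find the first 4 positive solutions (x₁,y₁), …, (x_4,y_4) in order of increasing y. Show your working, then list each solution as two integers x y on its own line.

√158 = [12; 1,1,3,12,3,1,1,24, …], period ℓ=8 (even) → k=7
a_0=12:  p_0=12·1+0=12,  q_0=12·0+1=1
…
a_2=1:  p_2=1·13+12=25,  q_2=1·1+1=2
…
a_5=3:  p_5=3·1081+88=3331,  q_5=3·86+7=265
a_6=1:  p_6=1·3331+1081=4412,  q_6=1·265+86=351
a_7=1:  p_7=1·4412+3331=7743,  q_7=1·351+265=616
fundamental: x₁=7743, y₁=616  (since 59954049 − 158·379456 = 1)
k=2:  x_2 = 7743·7743+158·616·616 = 119908097,  y_2 = 7743·616+616·7743 = 9539376
k=3:  x_3 = 7743·119908097+158·616·9539376 = 1856896782399,  y_3 = 7743·9539376+616·119908097 = 147726776120
k=4:  x_4 = 7743·1856896782399+158·616·147726776120 = 28755903452322817,  y_4 = 7743·147726776120+616·1856896782399 = 2287696845454944

7743 616
119908097 9539376
1856896782399 147726776120
28755903452322817 2287696845454944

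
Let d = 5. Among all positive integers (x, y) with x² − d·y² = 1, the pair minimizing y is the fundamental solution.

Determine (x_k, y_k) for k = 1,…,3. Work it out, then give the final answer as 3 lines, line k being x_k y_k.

9 4
161 72
2889 1292

d=5: √d = [2; 4] (ℓ=1, odd), read p_1/q_1
k=0  a_k=2  p_k/q_k = 2/1
k=1  a_k=4  p_k/q_k = 9/4
fundamental: x₁=9, y₁=4  (since 81 − 5·16 = 1)
(9+4√5)^2 = 161 + 72√5
(9+4√5)^3 = 2889 + 1292√5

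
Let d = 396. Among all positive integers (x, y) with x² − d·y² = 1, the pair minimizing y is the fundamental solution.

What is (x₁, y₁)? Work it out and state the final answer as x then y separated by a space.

√396 = [19; 1,8,1,38, …], period ℓ=4 (even) → k=3
step 0: (19, 1)  from 19·(1,0) + (0,1)
step 1: (20, 1)  from 1·(19,1) + (1,0)
step 2: (179, 9)  from 8·(20,1) + (19,1)
step 3: (199, 10)  from 1·(179,9) + (20,1)
(x₁, y₁) = (199, 10);  199² − 396·10² = 1 ✓

199 10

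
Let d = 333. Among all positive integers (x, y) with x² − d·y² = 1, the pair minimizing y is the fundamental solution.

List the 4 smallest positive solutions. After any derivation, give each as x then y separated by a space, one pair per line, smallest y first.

73 4
10657 584
1555849 85260
227143297 12447376

[18; 4,36] for √333; ℓ=2 ⇒ convergent index 1
i=0: a=18 ⇒ p=18, q=1
i=1: a=4 ⇒ p=73, q=4
(x₁, y₁) = (73, 4);  73² − 333·4² = 1 ✓
(x_2, y_2) = (73·73 + 333·4·4, 73·4 + 4·73) = (10657, 584)
(x_3, y_3) = (73·10657 + 333·4·584, 73·584 + 4·10657) = (1555849, 85260)
(x_4, y_4) = (73·1555849 + 333·4·85260, 73·85260 + 4·1555849) = (227143297, 12447376)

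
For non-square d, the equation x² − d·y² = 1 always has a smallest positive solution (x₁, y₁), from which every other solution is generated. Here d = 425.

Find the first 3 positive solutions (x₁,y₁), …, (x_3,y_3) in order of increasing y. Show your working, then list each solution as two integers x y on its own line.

143649 6968
41270070401 2001892464
11856808685922849 575139701115304

√425 → a₀=20, period (1,1,1,1,1,1,40); ℓ=7 odd so k=13
a_0=20:  p_0=20·1+0=20,  q_0=20·0+1=1
…
a_4=1:  p_4=1·62+41=103,  q_4=1·3+2=5
a_5=1:  p_5=1·103+62=165,  q_5=1·5+3=8
a_6=1:  p_6=1·165+103=268,  q_6=1·8+5=13
…
a_11=1:  p_11=1·33191+22038=55229,  q_11=1·1610+1069=2679
a_12=1:  p_12=1·55229+33191=88420,  q_12=1·2679+1610=4289
a_13=1:  p_13=1·88420+55229=143649,  q_13=1·4289+2679=6968
(x₁, y₁) = (143649, 6968);  143649² − 425·6968² = 1 ✓
(143649+6968√425)^2 = 41270070401 + 2001892464√425
(143649+6968√425)^3 = 11856808685922849 + 575139701115304√425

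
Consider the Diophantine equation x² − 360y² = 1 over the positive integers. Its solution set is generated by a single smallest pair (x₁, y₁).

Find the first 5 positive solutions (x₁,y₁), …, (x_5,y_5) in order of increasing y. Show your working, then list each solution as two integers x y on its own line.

19 1
721 38
27379 1443
1039681 54796
39480499 2080805

√360 → a₀=18, period (1,36); ℓ=2 even so k=1
k=0  a_k=18  p_k/q_k = 18/1
k=1  a_k=1  p_k/q_k = 19/1
fundamental: x₁=19, y₁=1  (since 361 − 360·1 = 1)
n=2: (19,1)∘(19,1) = (19·19+360·1·1, 19·1+1·19) = (721,38)
n=3: (721,38)∘(19,1) = (19·721+360·1·38, 19·38+1·721) = (27379,1443)
n=4: (27379,1443)∘(19,1) = (19·27379+360·1·1443, 19·1443+1·27379) = (1039681,54796)
n=5: (1039681,54796)∘(19,1) = (19·1039681+360·1·54796, 19·54796+1·1039681) = (39480499,2080805)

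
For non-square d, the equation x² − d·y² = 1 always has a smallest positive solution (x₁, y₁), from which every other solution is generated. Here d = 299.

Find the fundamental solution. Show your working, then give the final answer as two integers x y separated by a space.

415 24

√299 = [17; 3,2,3,34, …], period ℓ=4 (even) → k=3
i=0: a=17 ⇒ p=17, q=1
i=1: a=3 ⇒ p=52, q=3
i=2: a=2 ⇒ p=121, q=7
i=3: a=3 ⇒ p=415, q=24
→ (415, 24).  Check: 415²=172225, 299·24²=172224, difference 1.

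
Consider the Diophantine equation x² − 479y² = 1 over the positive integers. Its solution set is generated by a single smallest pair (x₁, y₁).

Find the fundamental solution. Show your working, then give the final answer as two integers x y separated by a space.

[21; 1,7,1,3,2,21,2,3,1,7,1,42] for √479; ℓ=12 ⇒ convergent index 11
k=0  a_k=21  p_k/q_k = 21/1
…
k=4  a_k=3  p_k/q_k = 766/35
…
k=7  a_k=2  p_k/q_k = 75879/3467
…
k=10  a_k=7  p_k/q_k = 2648849/121029
k=11  a_k=1  p_k/q_k = 2989440/136591
fundamental: x₁=2989440, y₁=136591  (since 8936751513600 − 479·18657101281 = 1)

2989440 136591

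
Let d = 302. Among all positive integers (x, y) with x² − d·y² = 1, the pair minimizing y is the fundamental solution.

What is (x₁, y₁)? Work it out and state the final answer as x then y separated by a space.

d=302: √d = [17; 2,1,1,1,4,…,1,2,34] (ℓ=16, even), read p_15/q_15
i=0: a=17 ⇒ p=17, q=1
…
i=3: a=1 ⇒ p=87, q=5
…
i=14: a=1 ⇒ p=1617193, q=93059
i=15: a=2 ⇒ p=4276623, q=246092
fundamental: x₁=4276623, y₁=246092  (since 18289504284129 − 302·60561272464 = 1)

4276623 246092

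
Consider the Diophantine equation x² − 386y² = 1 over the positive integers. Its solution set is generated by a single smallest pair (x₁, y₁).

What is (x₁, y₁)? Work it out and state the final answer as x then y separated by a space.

111555 5678

√386 = [19; 1,1,1,4,1,18,1,4,1,1,1,38, …], period ℓ=12 (even) → k=11
i=0: a=19 ⇒ p=19, q=1
…
i=3: a=1 ⇒ p=59, q=3
…
i=5: a=1 ⇒ p=334, q=17
i=6: a=18 ⇒ p=6287, q=320
i=7: a=1 ⇒ p=6621, q=337
…
i=9: a=1 ⇒ p=39392, q=2005
i=10: a=1 ⇒ p=72163, q=3673
i=11: a=1 ⇒ p=111555, q=5678
fundamental: x₁=111555, y₁=5678  (since 12444518025 − 386·32239684 = 1)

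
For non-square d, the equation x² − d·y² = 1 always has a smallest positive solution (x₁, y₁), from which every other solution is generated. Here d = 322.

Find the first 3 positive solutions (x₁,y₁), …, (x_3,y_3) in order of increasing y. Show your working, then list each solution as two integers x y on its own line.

√322 → a₀=17, period (1,16,1,34); ℓ=4 even so k=3
i=0: a=17 ⇒ p=17, q=1
i=1: a=1 ⇒ p=18, q=1
i=2: a=16 ⇒ p=305, q=17
i=3: a=1 ⇒ p=323, q=18
fundamental: x₁=323, y₁=18  (since 104329 − 322·324 = 1)
n=2: (323,18)∘(323,18) = (323·323+322·18·18, 323·18+18·323) = (208657,11628)
n=3: (208657,11628)∘(323,18) = (323·208657+322·18·11628, 323·11628+18·208657) = (134792099,7511670)

323 18
208657 11628
134792099 7511670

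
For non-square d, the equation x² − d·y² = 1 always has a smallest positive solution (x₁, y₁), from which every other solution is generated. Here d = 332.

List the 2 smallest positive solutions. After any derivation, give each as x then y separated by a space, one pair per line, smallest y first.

√332 = [18; 4,1,1,8,1,1,4,36, …], period ℓ=8 (even) → k=7
i=0: a=18 ⇒ p=18, q=1
…
i=2: a=1 ⇒ p=91, q=5
…
i=5: a=1 ⇒ p=1567, q=86
i=6: a=1 ⇒ p=2970, q=163
i=7: a=4 ⇒ p=13447, q=738
fundamental: x₁=13447, y₁=738  (since 180821809 − 332·544644 = 1)
(x_2, y_2) = (13447·13447 + 332·738·738, 13447·738 + 738·13447) = (361643617, 19847772)

13447 738
361643617 19847772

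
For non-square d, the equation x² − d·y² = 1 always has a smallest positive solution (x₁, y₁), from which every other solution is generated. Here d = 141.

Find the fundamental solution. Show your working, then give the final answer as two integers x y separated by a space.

95 8

√141 = [11; 1,6,1,22, …], period ℓ=4 (even) → k=3
i=0: a=11 ⇒ p=11, q=1
i=1: a=1 ⇒ p=12, q=1
i=2: a=6 ⇒ p=83, q=7
i=3: a=1 ⇒ p=95, q=8
(x₁, y₁) = (95, 8);  95² − 141·8² = 1 ✓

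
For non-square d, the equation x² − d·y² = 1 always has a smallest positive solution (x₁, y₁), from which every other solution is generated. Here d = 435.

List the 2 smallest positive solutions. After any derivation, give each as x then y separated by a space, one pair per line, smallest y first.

146 7
42631 2044

√435 → a₀=20, period (1,5,1,40); ℓ=4 even so k=3
step 0: (20, 1)  from 20·(1,0) + (0,1)
step 1: (21, 1)  from 1·(20,1) + (1,0)
step 2: (125, 6)  from 5·(21,1) + (20,1)
step 3: (146, 7)  from 1·(125,6) + (21,1)
fundamental: x₁=146, y₁=7  (since 21316 − 435·49 = 1)
(x_2, y_2) = (146·146 + 435·7·7, 146·7 + 7·146) = (42631, 2044)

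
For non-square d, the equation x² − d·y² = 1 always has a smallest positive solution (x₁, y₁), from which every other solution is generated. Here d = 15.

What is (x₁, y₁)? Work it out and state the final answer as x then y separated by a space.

d=15: √d = [3; 1,6] (ℓ=2, even), read p_1/q_1
a_0=3:  p_0=3·1+0=3,  q_0=3·0+1=1
a_1=1:  p_1=1·3+1=4,  q_1=1·1+0=1
fundamental: x₁=4, y₁=1  (since 16 − 15·1 = 1)

4 1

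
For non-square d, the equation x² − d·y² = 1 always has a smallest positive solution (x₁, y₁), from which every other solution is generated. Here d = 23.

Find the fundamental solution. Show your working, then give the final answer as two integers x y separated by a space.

√23 → a₀=4, period (1,3,1,8); ℓ=4 even so k=3
k=0  a_k=4  p_k/q_k = 4/1
k=1  a_k=1  p_k/q_k = 5/1
k=2  a_k=3  p_k/q_k = 19/4
k=3  a_k=1  p_k/q_k = 24/5
→ (24, 5).  Check: 24²=576, 23·5²=575, difference 1.

24 5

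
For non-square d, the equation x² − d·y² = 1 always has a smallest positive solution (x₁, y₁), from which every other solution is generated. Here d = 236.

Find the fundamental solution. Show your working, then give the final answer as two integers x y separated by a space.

561799 36570

√236 → a₀=15, period (2,1,3,5,1,6,1,5,3,1,2,30); ℓ=12 even so k=11
a_0=15:  p_0=15·1+0=15,  q_0=15·0+1=1
…
a_2=1:  p_2=1·31+15=46,  q_2=1·2+1=3
a_3=3:  p_3=3·46+31=169,  q_3=3·3+2=11
…
a_5=1:  p_5=1·891+169=1060,  q_5=1·58+11=69
a_6=6:  p_6=6·1060+891=7251,  q_6=6·69+58=472
a_7=1:  p_7=1·7251+1060=8311,  q_7=1·472+69=541
a_8=5:  p_8=5·8311+7251=48806,  q_8=5·541+472=3177
a_9=3:  p_9=3·48806+8311=154729,  q_9=3·3177+541=10072
a_10=1:  p_10=1·154729+48806=203535,  q_10=1·10072+3177=13249
a_11=2:  p_11=2·203535+154729=561799,  q_11=2·13249+10072=36570
(x₁, y₁) = (561799, 36570);  561799² − 236·36570² = 1 ✓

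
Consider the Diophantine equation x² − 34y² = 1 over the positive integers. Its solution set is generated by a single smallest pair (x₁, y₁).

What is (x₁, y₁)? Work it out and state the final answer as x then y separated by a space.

35 6

√34 = [5; 1,4,1,10, …], period ℓ=4 (even) → k=3
a_0=5:  p_0=5·1+0=5,  q_0=5·0+1=1
…
a_2=4:  p_2=4·6+5=29,  q_2=4·1+1=5
a_3=1:  p_3=1·29+6=35,  q_3=1·5+1=6
(x₁, y₁) = (35, 6);  35² − 34·6² = 1 ✓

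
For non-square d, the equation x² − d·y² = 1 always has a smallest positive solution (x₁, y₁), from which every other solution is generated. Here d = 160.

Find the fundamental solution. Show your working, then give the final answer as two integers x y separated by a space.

√160 → a₀=12, period (1,1,1,5,1,1,1,24); ℓ=8 even so k=7
k=0  a_k=12  p_k/q_k = 12/1
…
k=6  a_k=1  p_k/q_k = 468/37
k=7  a_k=1  p_k/q_k = 721/57
fundamental: x₁=721, y₁=57  (since 519841 − 160·3249 = 1)

721 57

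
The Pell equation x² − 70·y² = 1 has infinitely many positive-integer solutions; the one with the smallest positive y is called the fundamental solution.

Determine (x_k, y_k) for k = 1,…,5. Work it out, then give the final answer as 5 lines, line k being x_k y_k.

251 30
126001 15060
63252251 7560090
31752504001 3795150120
15939693756251 1905157800150

√70 → a₀=8, period (2,1,2,1,2,16); ℓ=6 even so k=5
a_0=8:  p_0=8·1+0=8,  q_0=8·0+1=1
a_1=2:  p_1=2·8+1=17,  q_1=2·1+0=2
…
a_4=1:  p_4=1·67+25=92,  q_4=1·8+3=11
a_5=2:  p_5=2·92+67=251,  q_5=2·11+8=30
→ (251, 30).  Check: 251²=63001, 70·30²=63000, difference 1.
k=2:  x_2 = 251·251+70·30·30 = 126001,  y_2 = 251·30+30·251 = 15060
k=3:  x_3 = 251·126001+70·30·15060 = 63252251,  y_3 = 251·15060+30·126001 = 7560090
k=4:  x_4 = 251·63252251+70·30·7560090 = 31752504001,  y_4 = 251·7560090+30·63252251 = 3795150120
k=5:  x_5 = 251·31752504001+70·30·3795150120 = 15939693756251,  y_5 = 251·3795150120+30·31752504001 = 1905157800150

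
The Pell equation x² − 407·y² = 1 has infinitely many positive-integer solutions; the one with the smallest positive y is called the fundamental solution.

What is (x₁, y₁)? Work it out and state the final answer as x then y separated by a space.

2663 132

√407 = [20; 5,1,2,1,5,40, …], period ℓ=6 (even) → k=5
step 0: (20, 1)  from 20·(1,0) + (0,1)
step 1: (101, 5)  from 5·(20,1) + (1,0)
…
step 4: (464, 23)  from 1·(343,17) + (121,6)
step 5: (2663, 132)  from 5·(464,23) + (343,17)
(x₁, y₁) = (2663, 132);  2663² − 407·132² = 1 ✓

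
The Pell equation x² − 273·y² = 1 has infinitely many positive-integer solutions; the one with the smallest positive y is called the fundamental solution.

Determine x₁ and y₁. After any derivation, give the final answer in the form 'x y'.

[16; 1,1,10,1,1,32] for √273; ℓ=6 ⇒ convergent index 5
step 0: (16, 1)  from 16·(1,0) + (0,1)
…
step 4: (380, 23)  from 1·(347,21) + (33,2)
step 5: (727, 44)  from 1·(380,23) + (347,21)
→ (727, 44).  Check: 727²=528529, 273·44²=528528, difference 1.

727 44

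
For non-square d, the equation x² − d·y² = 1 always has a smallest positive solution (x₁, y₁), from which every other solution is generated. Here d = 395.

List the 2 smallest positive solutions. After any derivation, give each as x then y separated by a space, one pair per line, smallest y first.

d=395: √d = [19; 1,6,1,38] (ℓ=4, even), read p_3/q_3
step 0: (19, 1)  from 19·(1,0) + (0,1)
step 1: (20, 1)  from 1·(19,1) + (1,0)
step 2: (139, 7)  from 6·(20,1) + (19,1)
step 3: (159, 8)  from 1·(139,7) + (20,1)
(x₁, y₁) = (159, 8);  159² − 395·8² = 1 ✓
(x_2, y_2) = (159·159 + 395·8·8, 159·8 + 8·159) = (50561, 2544)

159 8
50561 2544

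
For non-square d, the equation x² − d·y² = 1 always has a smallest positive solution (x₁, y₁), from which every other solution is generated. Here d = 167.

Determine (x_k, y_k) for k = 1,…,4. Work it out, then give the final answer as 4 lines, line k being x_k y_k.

√167 → a₀=12, period (1,11,1,24); ℓ=4 even so k=3
a_0=12:  p_0=12·1+0=12,  q_0=12·0+1=1
a_1=1:  p_1=1·12+1=13,  q_1=1·1+0=1
a_2=11:  p_2=11·13+12=155,  q_2=11·1+1=12
a_3=1:  p_3=1·155+13=168,  q_3=1·12+1=13
→ (168, 13).  Check: 168²=28224, 167·13²=28223, difference 1.
(x_2, y_2) = (168·168 + 167·13·13, 168·13 + 13·168) = (56447, 4368)
(x_3, y_3) = (168·56447 + 167·13·4368, 168·4368 + 13·56447) = (18966024, 1467635)
(x_4, y_4) = (168·18966024 + 167·13·1467635, 168·1467635 + 13·18966024) = (6372527617, 493120992)

168 13
56447 4368
18966024 1467635
6372527617 493120992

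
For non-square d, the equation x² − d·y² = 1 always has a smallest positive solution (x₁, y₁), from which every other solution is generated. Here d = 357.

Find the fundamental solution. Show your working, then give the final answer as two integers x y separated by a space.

3401 180

√357 → a₀=18, period (1,8,2,8,1,36); ℓ=6 even so k=5
a_0=18:  p_0=18·1+0=18,  q_0=18·0+1=1
a_1=1:  p_1=1·18+1=19,  q_1=1·1+0=1
a_2=8:  p_2=8·19+18=170,  q_2=8·1+1=9
a_3=2:  p_3=2·170+19=359,  q_3=2·9+1=19
a_4=8:  p_4=8·359+170=3042,  q_4=8·19+9=161
a_5=1:  p_5=1·3042+359=3401,  q_5=1·161+19=180
(x₁, y₁) = (3401, 180);  3401² − 357·180² = 1 ✓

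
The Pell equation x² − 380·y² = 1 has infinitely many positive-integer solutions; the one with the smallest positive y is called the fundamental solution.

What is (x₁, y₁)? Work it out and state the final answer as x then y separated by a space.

√380 → a₀=19, period (2,38); ℓ=2 even so k=1
i=0: a=19 ⇒ p=19, q=1
i=1: a=2 ⇒ p=39, q=2
→ (39, 2).  Check: 39²=1521, 380·2²=1520, difference 1.

39 2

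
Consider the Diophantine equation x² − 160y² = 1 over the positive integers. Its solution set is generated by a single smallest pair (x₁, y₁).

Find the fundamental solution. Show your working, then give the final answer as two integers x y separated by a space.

721 57

[12; 1,1,1,5,1,1,1,24] for √160; ℓ=8 ⇒ convergent index 7
k=0  a_k=12  p_k/q_k = 12/1
…
k=5  a_k=1  p_k/q_k = 253/20
k=6  a_k=1  p_k/q_k = 468/37
k=7  a_k=1  p_k/q_k = 721/57
fundamental: x₁=721, y₁=57  (since 519841 − 160·3249 = 1)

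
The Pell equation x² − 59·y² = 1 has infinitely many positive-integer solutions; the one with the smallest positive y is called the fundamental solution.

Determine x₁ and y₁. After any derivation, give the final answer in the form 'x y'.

√59 = [7; 1,2,7,2,1,14, …], period ℓ=6 (even) → k=5
a_0=7:  p_0=7·1+0=7,  q_0=7·0+1=1
…
a_3=7:  p_3=7·23+8=169,  q_3=7·3+1=22
a_4=2:  p_4=2·169+23=361,  q_4=2·22+3=47
a_5=1:  p_5=1·361+169=530,  q_5=1·47+22=69
→ (530, 69).  Check: 530²=280900, 59·69²=280899, difference 1.

530 69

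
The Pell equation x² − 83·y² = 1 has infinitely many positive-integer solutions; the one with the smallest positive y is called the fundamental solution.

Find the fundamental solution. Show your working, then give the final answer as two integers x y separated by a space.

d=83: √d = [9; 9,18] (ℓ=2, even), read p_1/q_1
step 0: (9, 1)  from 9·(1,0) + (0,1)
step 1: (82, 9)  from 9·(9,1) + (1,0)
→ (82, 9).  Check: 82²=6724, 83·9²=6723, difference 1.

82 9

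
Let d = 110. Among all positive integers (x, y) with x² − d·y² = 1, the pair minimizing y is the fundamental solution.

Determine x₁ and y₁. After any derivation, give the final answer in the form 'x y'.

21 2

√110 → a₀=10, period (2,20); ℓ=2 even so k=1
step 0: (10, 1)  from 10·(1,0) + (0,1)
step 1: (21, 2)  from 2·(10,1) + (1,0)
→ (21, 2).  Check: 21²=441, 110·2²=440, difference 1.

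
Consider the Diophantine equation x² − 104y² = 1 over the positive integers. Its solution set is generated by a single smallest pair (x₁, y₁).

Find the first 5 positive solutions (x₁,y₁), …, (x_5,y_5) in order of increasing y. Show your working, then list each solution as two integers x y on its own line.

[10; 5,20] for √104; ℓ=2 ⇒ convergent index 1
k=0  a_k=10  p_k/q_k = 10/1
k=1  a_k=5  p_k/q_k = 51/5
→ (51, 5).  Check: 51²=2601, 104·5²=2600, difference 1.
k=2:  x_2 = 51·51+104·5·5 = 5201,  y_2 = 51·5+5·51 = 510
k=3:  x_3 = 51·5201+104·5·510 = 530451,  y_3 = 51·510+5·5201 = 52015
k=4:  x_4 = 51·530451+104·5·52015 = 54100801,  y_4 = 51·52015+5·530451 = 5305020
k=5:  x_5 = 51·54100801+104·5·5305020 = 5517751251,  y_5 = 51·5305020+5·54100801 = 541060025

51 5
5201 510
530451 52015
54100801 5305020
5517751251 541060025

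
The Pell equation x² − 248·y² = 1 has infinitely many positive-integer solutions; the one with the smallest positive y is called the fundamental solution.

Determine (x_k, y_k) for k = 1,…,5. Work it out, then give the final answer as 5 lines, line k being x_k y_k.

63 4
7937 504
999999 63500
125991937 8000496
15873984063 1007998996

[15; 1,2,1,30] for √248; ℓ=4 ⇒ convergent index 3
i=0: a=15 ⇒ p=15, q=1
i=1: a=1 ⇒ p=16, q=1
i=2: a=2 ⇒ p=47, q=3
i=3: a=1 ⇒ p=63, q=4
fundamental: x₁=63, y₁=4  (since 3969 − 248·16 = 1)
n=2: (63,4)∘(63,4) = (63·63+248·4·4, 63·4+4·63) = (7937,504)
n=3: (7937,504)∘(63,4) = (63·7937+248·4·504, 63·504+4·7937) = (999999,63500)
n=4: (999999,63500)∘(63,4) = (63·999999+248·4·63500, 63·63500+4·999999) = (125991937,8000496)
n=5: (125991937,8000496)∘(63,4) = (63·125991937+248·4·8000496, 63·8000496+4·125991937) = (15873984063,1007998996)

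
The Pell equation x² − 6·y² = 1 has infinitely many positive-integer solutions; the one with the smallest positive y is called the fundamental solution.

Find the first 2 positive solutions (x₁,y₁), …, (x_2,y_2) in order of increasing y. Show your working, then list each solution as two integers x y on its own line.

√6 → a₀=2, period (2,4); ℓ=2 even so k=1
k=0  a_k=2  p_k/q_k = 2/1
k=1  a_k=2  p_k/q_k = 5/2
fundamental: x₁=5, y₁=2  (since 25 − 6·4 = 1)
k=2:  x_2 = 5·5+6·2·2 = 49,  y_2 = 5·2+2·5 = 20

5 2
49 20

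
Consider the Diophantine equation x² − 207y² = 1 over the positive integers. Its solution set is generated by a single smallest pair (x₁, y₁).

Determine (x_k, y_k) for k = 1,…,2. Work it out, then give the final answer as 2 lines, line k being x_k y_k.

1151 80
2649601 184160

√207 = [14; 2,1,1,2,1,1,2,28, …], period ℓ=8 (even) → k=7
a_0=14:  p_0=14·1+0=14,  q_0=14·0+1=1
…
a_4=2:  p_4=2·72+43=187,  q_4=2·5+3=13
a_5=1:  p_5=1·187+72=259,  q_5=1·13+5=18
a_6=1:  p_6=1·259+187=446,  q_6=1·18+13=31
a_7=2:  p_7=2·446+259=1151,  q_7=2·31+18=80
→ (1151, 80).  Check: 1151²=1324801, 207·80²=1324800, difference 1.
k=2:  x_2 = 1151·1151+207·80·80 = 2649601,  y_2 = 1151·80+80·1151 = 184160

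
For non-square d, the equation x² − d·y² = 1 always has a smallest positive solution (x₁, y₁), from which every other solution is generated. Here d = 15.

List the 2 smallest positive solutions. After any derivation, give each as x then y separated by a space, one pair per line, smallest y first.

4 1
31 8

[3; 1,6] for √15; ℓ=2 ⇒ convergent index 1
k=0  a_k=3  p_k/q_k = 3/1
k=1  a_k=1  p_k/q_k = 4/1
(x₁, y₁) = (4, 1);  4² − 15·1² = 1 ✓
n=2: (4,1)∘(4,1) = (4·4+15·1·1, 4·1+1·4) = (31,8)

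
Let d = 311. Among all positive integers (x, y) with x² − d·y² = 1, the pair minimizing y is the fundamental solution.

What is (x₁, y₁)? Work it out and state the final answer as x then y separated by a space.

16883880 957397

[17; 1,1,1,2,1,…,1,1,34] for √311; ℓ=16 ⇒ convergent index 15
step 0: (17, 1)  from 17·(1,0) + (0,1)
step 1: (18, 1)  from 1·(17,1) + (1,0)
…
step 8: (71158, 4035)  from 17·(4109,233) + (1305,74)
…
step 10: (1376656, 78063)  from 6·(217583,12338) + (71158,4035)
…
step 12: (4565134, 258865)  from 2·(1594239,90401) + (1376656,78063)
step 13: (6159373, 349266)  from 1·(4565134,258865) + (1594239,90401)
step 14: (10724507, 608131)  from 1·(6159373,349266) + (4565134,258865)
step 15: (16883880, 957397)  from 1·(10724507,608131) + (6159373,349266)
fundamental: x₁=16883880, y₁=957397  (since 285065403854400 − 311·916609015609 = 1)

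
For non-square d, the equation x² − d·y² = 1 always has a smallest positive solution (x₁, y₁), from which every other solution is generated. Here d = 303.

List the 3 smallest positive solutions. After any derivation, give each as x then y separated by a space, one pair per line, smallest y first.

[17; 2,2,5,2,2,34] for √303; ℓ=6 ⇒ convergent index 5
i=0: a=17 ⇒ p=17, q=1
…
i=2: a=2 ⇒ p=87, q=5
i=3: a=5 ⇒ p=470, q=27
i=4: a=2 ⇒ p=1027, q=59
i=5: a=2 ⇒ p=2524, q=145
(x₁, y₁) = (2524, 145);  2524² − 303·145² = 1 ✓
(x_2, y_2) = (2524·2524 + 303·145·145, 2524·145 + 145·2524) = (12741151, 731960)
(x_3, y_3) = (2524·12741151 + 303·145·731960, 2524·731960 + 145·12741151) = (64317327724, 3694933935)

2524 145
12741151 731960
64317327724 3694933935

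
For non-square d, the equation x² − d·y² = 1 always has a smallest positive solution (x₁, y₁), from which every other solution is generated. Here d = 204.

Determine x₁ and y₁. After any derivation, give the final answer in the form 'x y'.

√204 = [14; 3,1,1,6,1,1,3,28, …], period ℓ=8 (even) → k=7
step 0: (14, 1)  from 14·(1,0) + (0,1)
step 1: (43, 3)  from 3·(14,1) + (1,0)
…
step 5: (757, 53)  from 1·(657,46) + (100,7)
step 6: (1414, 99)  from 1·(757,53) + (657,46)
step 7: (4999, 350)  from 3·(1414,99) + (757,53)
fundamental: x₁=4999, y₁=350  (since 24990001 − 204·122500 = 1)

4999 350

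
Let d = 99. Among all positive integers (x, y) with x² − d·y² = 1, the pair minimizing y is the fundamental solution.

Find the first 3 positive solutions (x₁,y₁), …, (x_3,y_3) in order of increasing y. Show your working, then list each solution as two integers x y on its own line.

10 1
199 20
3970 399

[9; 1,18] for √99; ℓ=2 ⇒ convergent index 1
step 0: (9, 1)  from 9·(1,0) + (0,1)
step 1: (10, 1)  from 1·(9,1) + (1,0)
fundamental: x₁=10, y₁=1  (since 100 − 99·1 = 1)
n=2: (10,1)∘(10,1) = (10·10+99·1·1, 10·1+1·10) = (199,20)
n=3: (199,20)∘(10,1) = (10·199+99·1·20, 10·20+1·199) = (3970,399)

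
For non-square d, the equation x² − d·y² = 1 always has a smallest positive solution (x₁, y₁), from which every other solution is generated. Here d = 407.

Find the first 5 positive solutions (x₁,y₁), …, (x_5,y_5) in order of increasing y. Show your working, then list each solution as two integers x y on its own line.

2663 132
14183137 703032
75539384999 3744348300
402322750321537 19942398342768
2142770892673121063 106213209829234068

[20; 5,1,2,1,5,40] for √407; ℓ=6 ⇒ convergent index 5
step 0: (20, 1)  from 20·(1,0) + (0,1)
step 1: (101, 5)  from 5·(20,1) + (1,0)
step 2: (121, 6)  from 1·(101,5) + (20,1)
step 3: (343, 17)  from 2·(121,6) + (101,5)
step 4: (464, 23)  from 1·(343,17) + (121,6)
step 5: (2663, 132)  from 5·(464,23) + (343,17)
(x₁, y₁) = (2663, 132);  2663² − 407·132² = 1 ✓
(2663+132√407)^2 = 14183137 + 703032√407
(2663+132√407)^3 = 75539384999 + 3744348300√407
(2663+132√407)^4 = 402322750321537 + 19942398342768√407
(2663+132√407)^5 = 2142770892673121063 + 106213209829234068√407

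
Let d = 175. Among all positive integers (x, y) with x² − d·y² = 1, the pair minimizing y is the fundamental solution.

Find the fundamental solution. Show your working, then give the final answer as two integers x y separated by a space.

2024 153

√175 → a₀=13, period (4,2,1,2,4,26); ℓ=6 even so k=5
step 0: (13, 1)  from 13·(1,0) + (0,1)
step 1: (53, 4)  from 4·(13,1) + (1,0)
step 2: (119, 9)  from 2·(53,4) + (13,1)
…
step 4: (463, 35)  from 2·(172,13) + (119,9)
step 5: (2024, 153)  from 4·(463,35) + (172,13)
fundamental: x₁=2024, y₁=153  (since 4096576 − 175·23409 = 1)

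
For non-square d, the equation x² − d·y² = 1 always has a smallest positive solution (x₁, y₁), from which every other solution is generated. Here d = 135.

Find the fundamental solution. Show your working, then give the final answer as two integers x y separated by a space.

244 21

d=135: √d = [11; 1,1,1,1,1,1,1,22] (ℓ=8, even), read p_7/q_7
a_0=11:  p_0=11·1+0=11,  q_0=11·0+1=1
…
a_3=1:  p_3=1·23+12=35,  q_3=1·2+1=3
a_4=1:  p_4=1·35+23=58,  q_4=1·3+2=5
…
a_6=1:  p_6=1·93+58=151,  q_6=1·8+5=13
a_7=1:  p_7=1·151+93=244,  q_7=1·13+8=21
(x₁, y₁) = (244, 21);  244² − 135·21² = 1 ✓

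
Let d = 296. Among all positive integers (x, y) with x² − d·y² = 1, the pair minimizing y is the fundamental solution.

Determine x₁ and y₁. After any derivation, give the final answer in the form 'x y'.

3699 215

d=296: √d = [17; 4,1,7,1,4,34] (ℓ=6, even), read p_5/q_5
k=0  a_k=17  p_k/q_k = 17/1
…
k=3  a_k=7  p_k/q_k = 671/39
k=4  a_k=1  p_k/q_k = 757/44
k=5  a_k=4  p_k/q_k = 3699/215
(x₁, y₁) = (3699, 215);  3699² − 296·215² = 1 ✓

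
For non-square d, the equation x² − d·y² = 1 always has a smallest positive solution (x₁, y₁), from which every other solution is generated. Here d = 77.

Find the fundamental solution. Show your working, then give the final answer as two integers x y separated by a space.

351 40

[8; 1,3,2,3,1,16] for √77; ℓ=6 ⇒ convergent index 5
k=0  a_k=8  p_k/q_k = 8/1
…
k=3  a_k=2  p_k/q_k = 79/9
k=4  a_k=3  p_k/q_k = 272/31
k=5  a_k=1  p_k/q_k = 351/40
→ (351, 40).  Check: 351²=123201, 77·40²=123200, difference 1.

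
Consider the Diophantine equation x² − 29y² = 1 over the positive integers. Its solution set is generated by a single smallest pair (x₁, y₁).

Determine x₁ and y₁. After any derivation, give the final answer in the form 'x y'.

9801 1820

√29 → a₀=5, period (2,1,1,2,10); ℓ=5 odd so k=9
step 0: (5, 1)  from 5·(1,0) + (0,1)
step 1: (11, 2)  from 2·(5,1) + (1,0)
step 2: (16, 3)  from 1·(11,2) + (5,1)
step 3: (27, 5)  from 1·(16,3) + (11,2)
step 4: (70, 13)  from 2·(27,5) + (16,3)
step 5: (727, 135)  from 10·(70,13) + (27,5)
step 6: (1524, 283)  from 2·(727,135) + (70,13)
step 7: (2251, 418)  from 1·(1524,283) + (727,135)
step 8: (3775, 701)  from 1·(2251,418) + (1524,283)
step 9: (9801, 1820)  from 2·(3775,701) + (2251,418)
→ (9801, 1820).  Check: 9801²=96059601, 29·1820²=96059600, difference 1.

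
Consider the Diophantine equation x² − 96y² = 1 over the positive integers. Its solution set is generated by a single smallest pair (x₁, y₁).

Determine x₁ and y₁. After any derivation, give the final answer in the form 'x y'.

√96 → a₀=9, period (1,3,1,18); ℓ=4 even so k=3
k=0  a_k=9  p_k/q_k = 9/1
k=1  a_k=1  p_k/q_k = 10/1
k=2  a_k=3  p_k/q_k = 39/4
k=3  a_k=1  p_k/q_k = 49/5
(x₁, y₁) = (49, 5);  49² − 96·5² = 1 ✓

49 5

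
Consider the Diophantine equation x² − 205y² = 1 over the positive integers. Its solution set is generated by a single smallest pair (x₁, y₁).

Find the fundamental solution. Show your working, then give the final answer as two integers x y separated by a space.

d=205: √d = [14; 3,6,1,4,1,6,3,28] (ℓ=8, even), read p_7/q_7
i=0: a=14 ⇒ p=14, q=1
i=1: a=3 ⇒ p=43, q=3
i=2: a=6 ⇒ p=272, q=19
i=3: a=1 ⇒ p=315, q=22
i=4: a=4 ⇒ p=1532, q=107
…
i=6: a=6 ⇒ p=12614, q=881
i=7: a=3 ⇒ p=39689, q=2772
(x₁, y₁) = (39689, 2772);  39689² − 205·2772² = 1 ✓

39689 2772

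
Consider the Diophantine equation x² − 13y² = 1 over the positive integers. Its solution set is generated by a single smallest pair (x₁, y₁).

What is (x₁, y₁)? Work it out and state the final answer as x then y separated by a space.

√13 → a₀=3, period (1,1,1,1,6); ℓ=5 odd so k=9
step 0: (3, 1)  from 3·(1,0) + (0,1)
step 1: (4, 1)  from 1·(3,1) + (1,0)
step 2: (7, 2)  from 1·(4,1) + (3,1)
step 3: (11, 3)  from 1·(7,2) + (4,1)
…
step 7: (256, 71)  from 1·(137,38) + (119,33)
step 8: (393, 109)  from 1·(256,71) + (137,38)
step 9: (649, 180)  from 1·(393,109) + (256,71)
fundamental: x₁=649, y₁=180  (since 421201 − 13·32400 = 1)

649 180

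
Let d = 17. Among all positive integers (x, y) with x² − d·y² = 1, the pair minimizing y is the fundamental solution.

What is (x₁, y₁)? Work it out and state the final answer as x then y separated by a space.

d=17: √d = [4; 8] (ℓ=1, odd), read p_1/q_1
i=0: a=4 ⇒ p=4, q=1
i=1: a=8 ⇒ p=33, q=8
fundamental: x₁=33, y₁=8  (since 1089 − 17·64 = 1)

33 8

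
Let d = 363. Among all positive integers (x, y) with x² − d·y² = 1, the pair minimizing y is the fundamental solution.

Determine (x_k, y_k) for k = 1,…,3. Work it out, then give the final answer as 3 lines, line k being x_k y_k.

362 19
262087 13756
189750626 9959325

[19; 19,38] for √363; ℓ=2 ⇒ convergent index 1
i=0: a=19 ⇒ p=19, q=1
i=1: a=19 ⇒ p=362, q=19
(x₁, y₁) = (362, 19);  362² − 363·19² = 1 ✓
n=2: (362,19)∘(362,19) = (362·362+363·19·19, 362·19+19·362) = (262087,13756)
n=3: (262087,13756)∘(362,19) = (362·262087+363·19·13756, 362·13756+19·262087) = (189750626,9959325)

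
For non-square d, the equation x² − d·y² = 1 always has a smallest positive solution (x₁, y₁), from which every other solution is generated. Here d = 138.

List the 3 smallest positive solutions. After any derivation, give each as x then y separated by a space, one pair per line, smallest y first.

d=138: √d = [11; 1,2,1,22] (ℓ=4, even), read p_3/q_3
k=0  a_k=11  p_k/q_k = 11/1
…
k=2  a_k=2  p_k/q_k = 35/3
k=3  a_k=1  p_k/q_k = 47/4
→ (47, 4).  Check: 47²=2209, 138·4²=2208, difference 1.
k=2:  x_2 = 47·47+138·4·4 = 4417,  y_2 = 47·4+4·47 = 376
k=3:  x_3 = 47·4417+138·4·376 = 415151,  y_3 = 47·376+4·4417 = 35340

47 4
4417 376
415151 35340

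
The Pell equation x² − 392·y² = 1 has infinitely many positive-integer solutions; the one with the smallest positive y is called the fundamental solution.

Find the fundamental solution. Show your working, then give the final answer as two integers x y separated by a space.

99 5

[19; 1,3,1,38] for √392; ℓ=4 ⇒ convergent index 3
i=0: a=19 ⇒ p=19, q=1
i=1: a=1 ⇒ p=20, q=1
i=2: a=3 ⇒ p=79, q=4
i=3: a=1 ⇒ p=99, q=5
(x₁, y₁) = (99, 5);  99² − 392·5² = 1 ✓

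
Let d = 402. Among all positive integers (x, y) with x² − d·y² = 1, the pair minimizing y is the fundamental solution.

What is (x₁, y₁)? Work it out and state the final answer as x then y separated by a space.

[20; 20,40] for √402; ℓ=2 ⇒ convergent index 1
step 0: (20, 1)  from 20·(1,0) + (0,1)
step 1: (401, 20)  from 20·(20,1) + (1,0)
(x₁, y₁) = (401, 20);  401² − 402·20² = 1 ✓

401 20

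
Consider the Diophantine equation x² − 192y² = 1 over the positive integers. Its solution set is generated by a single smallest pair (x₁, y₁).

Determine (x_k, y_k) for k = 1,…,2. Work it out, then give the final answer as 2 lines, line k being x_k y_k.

97 7
18817 1358

√192 → a₀=13, period (1,5,1,26); ℓ=4 even so k=3
a_0=13:  p_0=13·1+0=13,  q_0=13·0+1=1
a_1=1:  p_1=1·13+1=14,  q_1=1·1+0=1
a_2=5:  p_2=5·14+13=83,  q_2=5·1+1=6
a_3=1:  p_3=1·83+14=97,  q_3=1·6+1=7
fundamental: x₁=97, y₁=7  (since 9409 − 192·49 = 1)
(x_2, y_2) = (97·97 + 192·7·7, 97·7 + 7·97) = (18817, 1358)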